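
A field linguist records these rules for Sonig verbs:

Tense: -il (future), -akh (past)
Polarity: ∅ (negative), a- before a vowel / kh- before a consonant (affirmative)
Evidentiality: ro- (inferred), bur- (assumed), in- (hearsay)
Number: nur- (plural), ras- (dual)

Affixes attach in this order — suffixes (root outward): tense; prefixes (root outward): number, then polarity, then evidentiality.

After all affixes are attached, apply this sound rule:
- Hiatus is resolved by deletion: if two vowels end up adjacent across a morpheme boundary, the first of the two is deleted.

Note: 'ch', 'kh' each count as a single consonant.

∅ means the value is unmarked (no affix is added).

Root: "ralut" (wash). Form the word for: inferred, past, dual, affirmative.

Attach tense past -akh → ralutakh.
Attach number dual ras- → rasralutakh.
Attach polarity affirmative kh- (before consonant 'r') → khrasralutakh.
Attach evidentiality inferred ro- → rokhrasralutakh.
Vowel deletion: no change.

rokhrasralutakh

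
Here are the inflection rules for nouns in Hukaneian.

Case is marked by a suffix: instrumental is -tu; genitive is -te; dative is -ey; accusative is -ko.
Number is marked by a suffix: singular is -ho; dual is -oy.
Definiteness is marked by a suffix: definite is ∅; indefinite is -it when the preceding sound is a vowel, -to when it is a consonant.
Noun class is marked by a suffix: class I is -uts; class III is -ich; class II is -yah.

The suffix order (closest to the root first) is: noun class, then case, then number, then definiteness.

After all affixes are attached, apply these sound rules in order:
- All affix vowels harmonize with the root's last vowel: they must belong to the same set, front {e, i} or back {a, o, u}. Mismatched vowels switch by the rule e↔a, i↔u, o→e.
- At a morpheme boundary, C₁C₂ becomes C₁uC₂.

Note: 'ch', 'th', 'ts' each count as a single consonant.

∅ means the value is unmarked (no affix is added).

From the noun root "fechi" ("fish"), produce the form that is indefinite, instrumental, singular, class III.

Attach noun class class III -ich → fechiich.
Attach case instrumental -tu → fechiichtu.
Attach number singular -ho → fechiichtuho.
Attach definiteness indefinite -it (after vowel 'o') → fechiichtuhoit.
Apply vowel harmony: fechiichtuhoit → fechiichtiheit.
Apply epenthesis: fechiichtiheit → fechiichutiheit.

fechiichutiheit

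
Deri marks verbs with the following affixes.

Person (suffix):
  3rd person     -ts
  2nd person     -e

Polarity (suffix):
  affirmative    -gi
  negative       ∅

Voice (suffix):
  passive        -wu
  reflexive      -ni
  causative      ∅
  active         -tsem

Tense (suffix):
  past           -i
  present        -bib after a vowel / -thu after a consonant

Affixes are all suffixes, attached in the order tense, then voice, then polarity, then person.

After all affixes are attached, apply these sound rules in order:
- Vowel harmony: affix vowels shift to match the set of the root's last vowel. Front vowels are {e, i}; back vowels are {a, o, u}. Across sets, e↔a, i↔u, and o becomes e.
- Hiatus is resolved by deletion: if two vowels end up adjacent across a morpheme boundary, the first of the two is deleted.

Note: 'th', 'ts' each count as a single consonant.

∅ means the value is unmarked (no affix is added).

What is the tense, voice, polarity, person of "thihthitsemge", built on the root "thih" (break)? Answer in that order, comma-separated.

present, active, affirmative, 2nd person

Segment: thih-thu-tsem-gi-e.
tense: -bib/thu → present.
voice: -tsem → active.
polarity: -gi → affirmative.
person: -e → 2nd person.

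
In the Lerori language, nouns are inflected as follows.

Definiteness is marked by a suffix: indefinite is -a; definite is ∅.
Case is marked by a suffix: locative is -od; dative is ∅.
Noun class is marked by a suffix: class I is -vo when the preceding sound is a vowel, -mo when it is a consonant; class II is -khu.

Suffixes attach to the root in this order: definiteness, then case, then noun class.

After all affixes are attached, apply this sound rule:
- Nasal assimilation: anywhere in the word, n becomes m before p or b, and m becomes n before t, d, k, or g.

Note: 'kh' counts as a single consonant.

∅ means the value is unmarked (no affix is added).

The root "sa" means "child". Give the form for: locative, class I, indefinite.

Attach definiteness indefinite -a → saa.
Attach case locative -od → saaod.
Attach noun class class I -mo (after consonant 'd') → saaodmo.
Nasal assimilation: no change.

saaodmo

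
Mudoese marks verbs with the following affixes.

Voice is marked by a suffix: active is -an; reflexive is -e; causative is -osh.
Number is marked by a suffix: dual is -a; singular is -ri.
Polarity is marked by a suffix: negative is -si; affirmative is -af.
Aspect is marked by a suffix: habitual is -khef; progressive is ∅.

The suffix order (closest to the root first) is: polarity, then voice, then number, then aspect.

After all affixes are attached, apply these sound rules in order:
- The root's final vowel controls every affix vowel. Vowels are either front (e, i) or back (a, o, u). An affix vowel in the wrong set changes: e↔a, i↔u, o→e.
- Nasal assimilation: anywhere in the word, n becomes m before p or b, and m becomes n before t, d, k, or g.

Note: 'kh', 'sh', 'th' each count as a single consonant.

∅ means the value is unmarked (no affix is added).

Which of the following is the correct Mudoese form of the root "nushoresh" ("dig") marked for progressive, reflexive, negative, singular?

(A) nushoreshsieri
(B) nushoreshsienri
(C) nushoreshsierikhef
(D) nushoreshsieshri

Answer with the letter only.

A

Attach polarity negative -si → nushoreshsi.
Attach voice reflexive -e → nushoreshsie.
Attach number singular -ri → nushoreshsieri.
aspect = progressive: zero marking, form stays nushoreshsieri.
Vowel harmony: no change.
Nasal assimilation: no change.
So the correct form is nushoreshsieri, option (A).
(C) nushoreshsierikhef is wrong: it uses habitual instead of progressive for aspect.
(B) nushoreshsienri is wrong: it uses active instead of reflexive for voice.
(D) nushoreshsieshri is wrong: it uses causative instead of reflexive for voice.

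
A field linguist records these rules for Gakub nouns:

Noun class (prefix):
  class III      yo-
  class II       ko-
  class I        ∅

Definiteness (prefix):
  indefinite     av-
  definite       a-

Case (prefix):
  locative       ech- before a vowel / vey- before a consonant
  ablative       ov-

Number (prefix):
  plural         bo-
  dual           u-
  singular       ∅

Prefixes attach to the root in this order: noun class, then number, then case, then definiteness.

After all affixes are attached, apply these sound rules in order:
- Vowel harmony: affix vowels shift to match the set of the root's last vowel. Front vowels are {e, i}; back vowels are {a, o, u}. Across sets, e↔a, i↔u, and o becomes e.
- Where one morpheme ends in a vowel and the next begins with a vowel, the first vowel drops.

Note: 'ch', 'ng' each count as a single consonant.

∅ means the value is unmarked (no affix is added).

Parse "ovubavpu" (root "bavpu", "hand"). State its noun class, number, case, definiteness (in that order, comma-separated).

class I, dual, ablative, definite

Segment: a-ov-u-bavpu.
noun class: ∅ → class I.
number: u- → dual.
case: ov- → ablative.
definiteness: a- → definite.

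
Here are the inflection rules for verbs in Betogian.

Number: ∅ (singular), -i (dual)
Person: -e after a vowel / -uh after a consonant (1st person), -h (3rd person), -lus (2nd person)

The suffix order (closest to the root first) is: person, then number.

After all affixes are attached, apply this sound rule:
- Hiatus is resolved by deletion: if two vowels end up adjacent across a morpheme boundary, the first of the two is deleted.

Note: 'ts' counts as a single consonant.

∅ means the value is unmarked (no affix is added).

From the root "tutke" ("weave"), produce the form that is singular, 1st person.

Attach person 1st person -e (after vowel 'e') → tutkee.
number = singular: zero marking, form stays tutkee.
Apply vowel deletion: tutkee → tutke.

tutke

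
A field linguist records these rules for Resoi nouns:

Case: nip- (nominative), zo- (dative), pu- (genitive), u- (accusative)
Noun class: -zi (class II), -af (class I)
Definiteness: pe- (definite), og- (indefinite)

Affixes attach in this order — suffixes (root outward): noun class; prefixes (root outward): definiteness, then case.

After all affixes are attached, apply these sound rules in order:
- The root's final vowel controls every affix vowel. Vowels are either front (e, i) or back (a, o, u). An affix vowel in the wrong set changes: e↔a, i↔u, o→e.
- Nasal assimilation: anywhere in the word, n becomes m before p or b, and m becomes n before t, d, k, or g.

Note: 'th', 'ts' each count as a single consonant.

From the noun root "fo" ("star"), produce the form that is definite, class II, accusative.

Attach definiteness definite pe- → pefo.
Attach noun class class II -zi → pefozi.
Attach case accusative u- → upefozi.
Apply vowel harmony: upefozi → upafozu.
Nasal assimilation: no change.

upafozu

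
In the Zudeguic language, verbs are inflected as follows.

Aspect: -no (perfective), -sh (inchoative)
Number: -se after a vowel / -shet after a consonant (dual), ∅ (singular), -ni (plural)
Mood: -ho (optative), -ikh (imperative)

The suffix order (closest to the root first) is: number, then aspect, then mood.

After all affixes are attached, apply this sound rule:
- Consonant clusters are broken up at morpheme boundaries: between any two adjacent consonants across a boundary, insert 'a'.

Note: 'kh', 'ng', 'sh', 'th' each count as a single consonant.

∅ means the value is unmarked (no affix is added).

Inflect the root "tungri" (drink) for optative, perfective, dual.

tungrisenoho

Attach number dual -se (after vowel 'i') → tungrise.
Attach aspect perfective -no → tungriseno.
Attach mood optative -ho → tungrisenoho.
Epenthesis: no change.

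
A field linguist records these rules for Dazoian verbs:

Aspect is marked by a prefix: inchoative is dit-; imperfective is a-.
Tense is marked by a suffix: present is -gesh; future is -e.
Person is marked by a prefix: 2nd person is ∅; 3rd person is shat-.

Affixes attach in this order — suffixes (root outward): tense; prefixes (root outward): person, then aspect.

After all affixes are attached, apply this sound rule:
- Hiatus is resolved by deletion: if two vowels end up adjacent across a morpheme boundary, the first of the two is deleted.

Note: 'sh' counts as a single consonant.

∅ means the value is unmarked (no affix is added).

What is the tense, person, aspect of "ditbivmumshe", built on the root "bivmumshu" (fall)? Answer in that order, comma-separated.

future, 2nd person, inchoative

Segment: dit-bivmumshu-e.
tense: -e → future.
person: ∅ → 2nd person.
aspect: dit- → inchoative.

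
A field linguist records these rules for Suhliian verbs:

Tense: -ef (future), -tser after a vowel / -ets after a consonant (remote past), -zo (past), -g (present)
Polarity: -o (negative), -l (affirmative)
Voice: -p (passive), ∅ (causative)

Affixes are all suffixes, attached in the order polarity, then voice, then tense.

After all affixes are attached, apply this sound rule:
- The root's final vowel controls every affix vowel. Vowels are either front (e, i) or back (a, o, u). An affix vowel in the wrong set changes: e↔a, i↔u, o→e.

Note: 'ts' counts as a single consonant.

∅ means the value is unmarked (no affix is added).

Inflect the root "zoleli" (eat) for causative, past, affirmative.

zolelilze

Attach polarity affirmative -l → zolelil.
voice = causative: zero marking, form stays zolelil.
Attach tense past -zo → zolelilzo.
Apply vowel harmony: zolelilzo → zolelilze.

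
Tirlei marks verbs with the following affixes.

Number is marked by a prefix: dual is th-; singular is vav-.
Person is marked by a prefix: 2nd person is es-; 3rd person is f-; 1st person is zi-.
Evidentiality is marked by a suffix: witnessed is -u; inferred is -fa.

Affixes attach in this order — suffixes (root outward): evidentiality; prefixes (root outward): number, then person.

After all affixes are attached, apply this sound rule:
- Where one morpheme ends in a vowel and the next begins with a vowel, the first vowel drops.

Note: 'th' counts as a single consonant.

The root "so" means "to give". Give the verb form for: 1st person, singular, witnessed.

zivavsu

Attach evidentiality witnessed -u → sou.
Attach number singular vav- → vavsou.
Attach person 1st person zi- → zivavsou.
Apply vowel deletion: zivavsou → zivavsu.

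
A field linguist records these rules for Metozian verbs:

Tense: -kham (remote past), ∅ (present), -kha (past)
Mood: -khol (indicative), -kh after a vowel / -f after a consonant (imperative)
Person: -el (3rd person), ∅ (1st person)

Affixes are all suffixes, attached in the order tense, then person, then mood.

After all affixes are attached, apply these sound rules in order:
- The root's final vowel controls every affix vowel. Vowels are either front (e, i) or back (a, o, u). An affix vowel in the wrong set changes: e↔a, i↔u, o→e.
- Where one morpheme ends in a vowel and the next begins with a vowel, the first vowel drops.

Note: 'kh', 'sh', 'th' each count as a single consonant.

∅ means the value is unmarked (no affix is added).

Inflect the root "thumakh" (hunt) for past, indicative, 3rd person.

Attach tense past -kha → thumakhkha.
Attach person 3rd person -el → thumakhkhael.
Attach mood indicative -khol → thumakhkhaelkhol.
Apply vowel harmony: thumakhkhaelkhol → thumakhkhaalkhol.
Apply vowel deletion: thumakhkhaalkhol → thumakhkhalkhol.

thumakhkhalkhol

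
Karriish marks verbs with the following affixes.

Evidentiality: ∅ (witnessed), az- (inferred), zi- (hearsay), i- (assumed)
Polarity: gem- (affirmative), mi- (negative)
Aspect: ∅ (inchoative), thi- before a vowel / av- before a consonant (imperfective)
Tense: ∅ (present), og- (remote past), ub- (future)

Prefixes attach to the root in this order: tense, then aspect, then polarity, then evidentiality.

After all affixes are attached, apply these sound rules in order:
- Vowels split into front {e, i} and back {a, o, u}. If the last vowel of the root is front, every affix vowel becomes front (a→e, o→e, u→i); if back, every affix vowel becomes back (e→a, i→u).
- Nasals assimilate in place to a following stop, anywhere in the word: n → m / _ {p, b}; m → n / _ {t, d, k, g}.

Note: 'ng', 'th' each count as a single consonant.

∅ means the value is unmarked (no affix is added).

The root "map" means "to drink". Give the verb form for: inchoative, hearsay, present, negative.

zumumap

tense = present: zero marking, form stays map.
aspect = inchoative: zero marking, form stays map.
Attach polarity negative mi- → mimap.
Attach evidentiality hearsay zi- → zimimap.
Apply vowel harmony: zimimap → zumumap.
Nasal assimilation: no change.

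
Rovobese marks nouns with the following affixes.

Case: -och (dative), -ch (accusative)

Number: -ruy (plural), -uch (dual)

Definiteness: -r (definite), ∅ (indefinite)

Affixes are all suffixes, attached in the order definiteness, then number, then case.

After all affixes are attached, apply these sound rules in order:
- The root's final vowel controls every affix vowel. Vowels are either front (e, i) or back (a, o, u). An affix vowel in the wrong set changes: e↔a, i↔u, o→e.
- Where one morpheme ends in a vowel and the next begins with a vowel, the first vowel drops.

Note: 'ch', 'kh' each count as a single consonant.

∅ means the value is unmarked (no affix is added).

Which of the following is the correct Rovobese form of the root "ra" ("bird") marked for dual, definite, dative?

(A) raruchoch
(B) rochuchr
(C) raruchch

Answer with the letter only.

Attach definiteness definite -r → rar.
Attach number dual -uch → raruch.
Attach case dative -och → raruchoch.
Vowel harmony: no change.
Vowel deletion: no change.
So the correct form is raruchoch, option (A).
(B) rochuchr is wrong: it has the affixes in the wrong order.
(C) raruchch is wrong: it uses accusative instead of dative for case.

A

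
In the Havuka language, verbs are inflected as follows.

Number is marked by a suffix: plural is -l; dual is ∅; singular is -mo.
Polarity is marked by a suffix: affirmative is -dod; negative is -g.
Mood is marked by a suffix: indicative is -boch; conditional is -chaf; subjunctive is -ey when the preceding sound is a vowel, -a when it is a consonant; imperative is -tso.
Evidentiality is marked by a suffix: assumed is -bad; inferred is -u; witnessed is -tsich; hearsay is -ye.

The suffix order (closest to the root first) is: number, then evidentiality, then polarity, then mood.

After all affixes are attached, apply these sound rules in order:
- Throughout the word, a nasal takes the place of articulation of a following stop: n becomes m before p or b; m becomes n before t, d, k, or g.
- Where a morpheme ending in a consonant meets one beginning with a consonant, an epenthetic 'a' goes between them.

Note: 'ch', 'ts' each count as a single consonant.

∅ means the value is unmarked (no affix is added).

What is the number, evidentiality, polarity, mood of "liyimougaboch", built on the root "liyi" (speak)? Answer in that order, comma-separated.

singular, inferred, negative, indicative

Segment: liyi-mo-u-g-boch.
number: -mo → singular.
evidentiality: -u → inferred.
polarity: -g → negative.
mood: -boch → indicative.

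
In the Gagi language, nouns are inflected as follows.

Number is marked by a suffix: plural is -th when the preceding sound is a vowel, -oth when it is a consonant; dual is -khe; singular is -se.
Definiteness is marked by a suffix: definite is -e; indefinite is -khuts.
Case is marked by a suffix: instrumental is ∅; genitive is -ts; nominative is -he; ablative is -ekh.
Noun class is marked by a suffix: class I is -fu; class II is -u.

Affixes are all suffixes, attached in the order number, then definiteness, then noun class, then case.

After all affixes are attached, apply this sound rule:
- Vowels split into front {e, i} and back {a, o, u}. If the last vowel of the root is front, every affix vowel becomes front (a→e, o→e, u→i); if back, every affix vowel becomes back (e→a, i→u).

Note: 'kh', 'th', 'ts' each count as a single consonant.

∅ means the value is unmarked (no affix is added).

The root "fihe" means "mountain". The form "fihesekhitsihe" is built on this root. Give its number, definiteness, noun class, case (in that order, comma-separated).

singular, indefinite, class II, nominative

Segment: fihe-se-khuts-u-he.
number: -se → singular.
definiteness: -khuts → indefinite.
noun class: -u → class II.
case: -he → nominative.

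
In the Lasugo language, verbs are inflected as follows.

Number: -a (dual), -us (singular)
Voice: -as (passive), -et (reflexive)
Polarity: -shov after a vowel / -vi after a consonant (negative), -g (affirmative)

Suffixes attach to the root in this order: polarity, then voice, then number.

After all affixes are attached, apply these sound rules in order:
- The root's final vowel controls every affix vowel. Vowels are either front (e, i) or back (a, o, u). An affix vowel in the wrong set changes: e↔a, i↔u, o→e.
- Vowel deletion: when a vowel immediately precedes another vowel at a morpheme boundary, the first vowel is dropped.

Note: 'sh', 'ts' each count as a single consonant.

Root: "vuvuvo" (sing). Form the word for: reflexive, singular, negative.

Attach polarity negative -shov (after vowel 'o') → vuvuvoshov.
Attach voice reflexive -et → vuvuvoshovet.
Attach number singular -us → vuvuvoshovetus.
Apply vowel harmony: vuvuvoshovetus → vuvuvoshovatus.
Vowel deletion: no change.

vuvuvoshovatus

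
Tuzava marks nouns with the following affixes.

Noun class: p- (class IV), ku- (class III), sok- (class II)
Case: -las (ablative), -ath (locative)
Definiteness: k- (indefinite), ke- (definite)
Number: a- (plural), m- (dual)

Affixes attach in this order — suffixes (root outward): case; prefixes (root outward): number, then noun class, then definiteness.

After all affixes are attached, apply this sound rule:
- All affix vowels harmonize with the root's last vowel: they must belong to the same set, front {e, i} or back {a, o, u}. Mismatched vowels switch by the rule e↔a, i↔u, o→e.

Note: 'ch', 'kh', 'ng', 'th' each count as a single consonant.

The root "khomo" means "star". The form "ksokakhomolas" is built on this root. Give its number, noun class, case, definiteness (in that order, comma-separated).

Segment: k-sok-a-khomo-las.
number: a- → plural.
noun class: sok- → class II.
case: -las → ablative.
definiteness: k- → indefinite.

plural, class II, ablative, indefinite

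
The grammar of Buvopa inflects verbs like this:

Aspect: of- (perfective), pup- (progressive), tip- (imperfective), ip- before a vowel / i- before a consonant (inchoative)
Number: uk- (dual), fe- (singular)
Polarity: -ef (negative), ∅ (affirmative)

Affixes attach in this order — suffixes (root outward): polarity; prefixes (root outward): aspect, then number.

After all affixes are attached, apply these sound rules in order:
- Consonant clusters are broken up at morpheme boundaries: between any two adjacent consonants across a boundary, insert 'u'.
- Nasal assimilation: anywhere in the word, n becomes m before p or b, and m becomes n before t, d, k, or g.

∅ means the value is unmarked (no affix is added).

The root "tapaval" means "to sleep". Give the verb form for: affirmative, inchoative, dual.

Attach aspect inchoative i- (before consonant 't') → itapaval.
Attach number dual uk- → ukitapaval.
polarity = affirmative: zero marking, form stays ukitapaval.
Epenthesis: no change.
Nasal assimilation: no change.

ukitapaval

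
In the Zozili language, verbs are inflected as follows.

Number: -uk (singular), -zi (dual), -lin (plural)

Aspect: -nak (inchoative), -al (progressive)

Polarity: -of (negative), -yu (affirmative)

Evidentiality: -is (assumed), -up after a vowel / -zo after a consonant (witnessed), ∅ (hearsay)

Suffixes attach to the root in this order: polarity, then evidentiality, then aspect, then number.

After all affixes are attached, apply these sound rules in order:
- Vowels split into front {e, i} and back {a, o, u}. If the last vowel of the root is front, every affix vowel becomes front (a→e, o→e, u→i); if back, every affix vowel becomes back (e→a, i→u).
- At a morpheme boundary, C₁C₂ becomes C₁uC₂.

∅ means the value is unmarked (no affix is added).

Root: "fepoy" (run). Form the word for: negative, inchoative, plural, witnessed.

fepoyofuzonakulun

Attach polarity negative -of → fepoyof.
Attach evidentiality witnessed -zo (after consonant 'f') → fepoyofzo.
Attach aspect inchoative -nak → fepoyofzonak.
Attach number plural -lin → fepoyofzonaklin.
Apply vowel harmony: fepoyofzonaklin → fepoyofzonaklun.
Apply epenthesis: fepoyofzonaklun → fepoyofuzonakulun.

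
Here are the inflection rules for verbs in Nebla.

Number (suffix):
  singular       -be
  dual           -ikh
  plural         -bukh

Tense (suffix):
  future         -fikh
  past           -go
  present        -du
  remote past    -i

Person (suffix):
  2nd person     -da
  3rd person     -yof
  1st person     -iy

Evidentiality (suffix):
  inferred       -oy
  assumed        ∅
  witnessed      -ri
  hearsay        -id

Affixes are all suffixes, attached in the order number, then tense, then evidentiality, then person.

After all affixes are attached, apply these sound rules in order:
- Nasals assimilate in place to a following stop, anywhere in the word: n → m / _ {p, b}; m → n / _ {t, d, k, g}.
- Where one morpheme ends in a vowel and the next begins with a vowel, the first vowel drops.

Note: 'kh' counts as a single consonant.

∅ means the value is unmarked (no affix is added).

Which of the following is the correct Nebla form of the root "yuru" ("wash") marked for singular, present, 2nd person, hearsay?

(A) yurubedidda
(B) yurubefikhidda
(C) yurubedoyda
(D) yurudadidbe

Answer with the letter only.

Attach number singular -be → yurube.
Attach tense present -du → yurubedu.
Attach evidentiality hearsay -id → yurubeduid.
Attach person 2nd person -da → yurubeduidda.
Nasal assimilation: no change.
Apply vowel deletion: yurubeduidda → yurubedidda.
So the correct form is yurubedidda, option (A).
(D) yurudadidbe is wrong: it has the affixes in the wrong order.
(B) yurubefikhidda is wrong: it uses future instead of present for tense.
(C) yurubedoyda is wrong: it uses inferred instead of hearsay for evidentiality.

A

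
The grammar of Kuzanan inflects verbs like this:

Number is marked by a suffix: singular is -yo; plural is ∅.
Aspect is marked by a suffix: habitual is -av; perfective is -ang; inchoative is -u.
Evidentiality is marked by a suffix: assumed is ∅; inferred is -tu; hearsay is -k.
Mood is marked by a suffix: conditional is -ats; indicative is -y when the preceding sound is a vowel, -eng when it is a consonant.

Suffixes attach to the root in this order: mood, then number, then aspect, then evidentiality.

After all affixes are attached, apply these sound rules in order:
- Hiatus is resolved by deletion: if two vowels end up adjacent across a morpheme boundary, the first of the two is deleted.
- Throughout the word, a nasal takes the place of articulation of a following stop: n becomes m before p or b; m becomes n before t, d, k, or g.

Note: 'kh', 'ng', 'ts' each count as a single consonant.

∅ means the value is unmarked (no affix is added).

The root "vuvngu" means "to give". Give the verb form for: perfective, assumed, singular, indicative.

vuvnguyyang

Attach mood indicative -y (after vowel 'u') → vuvnguy.
Attach number singular -yo → vuvnguyyo.
Attach aspect perfective -ang → vuvnguyyoang.
evidentiality = assumed: zero marking, form stays vuvnguyyoang.
Apply vowel deletion: vuvnguyyoang → vuvnguyyang.
Nasal assimilation: no change.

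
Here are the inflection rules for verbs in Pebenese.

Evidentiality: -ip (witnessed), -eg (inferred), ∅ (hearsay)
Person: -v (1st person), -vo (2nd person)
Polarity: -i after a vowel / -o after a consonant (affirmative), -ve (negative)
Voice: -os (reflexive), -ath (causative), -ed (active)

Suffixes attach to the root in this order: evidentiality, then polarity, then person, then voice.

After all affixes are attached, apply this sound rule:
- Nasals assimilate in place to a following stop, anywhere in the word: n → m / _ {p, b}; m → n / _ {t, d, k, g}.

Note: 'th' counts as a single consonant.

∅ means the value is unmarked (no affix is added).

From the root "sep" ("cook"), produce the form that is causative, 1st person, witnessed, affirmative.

Attach evidentiality witnessed -ip → sepip.
Attach polarity affirmative -o (after consonant 'p') → sepipo.
Attach person 1st person -v → sepipov.
Attach voice causative -ath → sepipovath.
Nasal assimilation: no change.

sepipovath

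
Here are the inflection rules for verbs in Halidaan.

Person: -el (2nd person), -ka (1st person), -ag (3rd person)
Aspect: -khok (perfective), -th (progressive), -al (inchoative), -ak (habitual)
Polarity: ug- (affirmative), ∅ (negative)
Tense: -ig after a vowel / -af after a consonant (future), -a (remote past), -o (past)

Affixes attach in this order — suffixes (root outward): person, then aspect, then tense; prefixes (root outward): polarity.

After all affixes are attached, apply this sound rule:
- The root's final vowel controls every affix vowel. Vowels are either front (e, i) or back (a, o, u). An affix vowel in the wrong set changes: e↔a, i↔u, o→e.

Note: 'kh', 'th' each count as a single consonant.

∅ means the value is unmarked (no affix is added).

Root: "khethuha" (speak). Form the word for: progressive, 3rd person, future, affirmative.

Attach person 3rd person -ag → khethuhaag.
Attach aspect progressive -th → khethuhaagth.
Attach polarity affirmative ug- → ugkhethuhaagth.
Attach tense future -af (after consonant 'th') → ugkhethuhaagthaf.
Vowel harmony: no change.

ugkhethuhaagthaf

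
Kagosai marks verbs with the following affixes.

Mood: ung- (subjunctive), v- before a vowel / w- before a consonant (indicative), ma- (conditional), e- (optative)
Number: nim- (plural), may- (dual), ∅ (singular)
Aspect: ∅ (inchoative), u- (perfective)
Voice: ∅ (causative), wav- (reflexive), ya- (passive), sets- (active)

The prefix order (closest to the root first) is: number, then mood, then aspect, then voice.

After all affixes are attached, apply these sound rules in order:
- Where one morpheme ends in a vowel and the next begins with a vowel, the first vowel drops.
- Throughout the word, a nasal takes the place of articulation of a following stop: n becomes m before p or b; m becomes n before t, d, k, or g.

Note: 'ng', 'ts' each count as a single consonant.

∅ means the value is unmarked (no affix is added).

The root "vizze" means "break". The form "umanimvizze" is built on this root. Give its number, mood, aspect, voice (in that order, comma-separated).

Segment: u-ma-nim-vizze.
number: nim- → plural.
mood: ma- → conditional.
aspect: u- → perfective.
voice: ∅ → causative.

plural, conditional, perfective, causative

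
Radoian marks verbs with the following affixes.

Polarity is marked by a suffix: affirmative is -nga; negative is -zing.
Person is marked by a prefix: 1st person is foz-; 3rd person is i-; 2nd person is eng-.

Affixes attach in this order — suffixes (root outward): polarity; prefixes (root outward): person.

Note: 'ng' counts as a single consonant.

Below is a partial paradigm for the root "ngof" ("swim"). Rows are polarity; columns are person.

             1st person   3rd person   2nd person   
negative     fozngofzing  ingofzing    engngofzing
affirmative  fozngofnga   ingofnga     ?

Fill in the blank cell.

Attach person 2nd person eng- → engngof.
Attach polarity affirmative -nga → engngofnga.

engngofnga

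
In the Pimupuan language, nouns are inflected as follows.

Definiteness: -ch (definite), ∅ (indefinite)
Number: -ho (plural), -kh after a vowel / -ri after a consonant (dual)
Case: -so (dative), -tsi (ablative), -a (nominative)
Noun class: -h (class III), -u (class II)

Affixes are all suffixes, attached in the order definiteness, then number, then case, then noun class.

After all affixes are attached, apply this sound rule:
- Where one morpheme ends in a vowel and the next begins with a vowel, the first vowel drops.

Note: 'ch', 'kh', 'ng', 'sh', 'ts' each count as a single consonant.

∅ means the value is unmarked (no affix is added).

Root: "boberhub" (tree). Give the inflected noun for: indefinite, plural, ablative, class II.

definiteness = indefinite: zero marking, form stays boberhub.
Attach number plural -ho → boberhubho.
Attach case ablative -tsi → boberhubhotsi.
Attach noun class class II -u → boberhubhotsiu.
Apply vowel deletion: boberhubhotsiu → boberhubhotsu.

boberhubhotsu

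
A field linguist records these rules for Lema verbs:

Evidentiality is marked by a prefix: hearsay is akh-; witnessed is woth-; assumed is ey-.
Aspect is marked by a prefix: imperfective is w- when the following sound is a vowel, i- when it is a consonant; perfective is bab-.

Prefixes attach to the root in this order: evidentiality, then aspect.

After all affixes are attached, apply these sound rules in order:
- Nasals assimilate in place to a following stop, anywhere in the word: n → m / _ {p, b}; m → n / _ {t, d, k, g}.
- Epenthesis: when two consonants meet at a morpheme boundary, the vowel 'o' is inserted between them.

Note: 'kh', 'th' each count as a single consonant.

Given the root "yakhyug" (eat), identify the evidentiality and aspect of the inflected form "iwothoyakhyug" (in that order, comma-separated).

Segment: i-woth-yakhyug.
evidentiality: woth- → witnessed.
aspect: w/i- → imperfective.

witnessed, imperfective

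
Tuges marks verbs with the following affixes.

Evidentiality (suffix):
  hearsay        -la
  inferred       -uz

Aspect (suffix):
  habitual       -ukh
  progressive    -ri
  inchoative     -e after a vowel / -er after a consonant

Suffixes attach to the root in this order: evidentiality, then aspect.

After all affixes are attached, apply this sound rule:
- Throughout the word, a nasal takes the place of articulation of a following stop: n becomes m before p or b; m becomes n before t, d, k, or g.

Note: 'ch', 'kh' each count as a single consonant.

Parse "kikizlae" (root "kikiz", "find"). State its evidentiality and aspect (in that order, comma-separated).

Segment: kikiz-la-e.
evidentiality: -la → hearsay.
aspect: -e/er → inchoative.

hearsay, inchoative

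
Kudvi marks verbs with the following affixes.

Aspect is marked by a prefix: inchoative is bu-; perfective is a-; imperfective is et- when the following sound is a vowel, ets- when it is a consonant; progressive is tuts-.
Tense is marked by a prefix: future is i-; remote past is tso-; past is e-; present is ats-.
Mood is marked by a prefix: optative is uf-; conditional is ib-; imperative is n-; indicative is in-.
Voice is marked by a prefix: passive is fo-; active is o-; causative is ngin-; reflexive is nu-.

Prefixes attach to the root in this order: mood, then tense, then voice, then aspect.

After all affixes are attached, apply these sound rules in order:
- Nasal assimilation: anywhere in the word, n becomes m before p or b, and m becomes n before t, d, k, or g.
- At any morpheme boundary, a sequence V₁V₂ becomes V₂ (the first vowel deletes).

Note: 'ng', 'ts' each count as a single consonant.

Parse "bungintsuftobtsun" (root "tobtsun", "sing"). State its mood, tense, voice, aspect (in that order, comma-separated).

Segment: bu-ngin-tso-uf-tobtsun.
mood: uf- → optative.
tense: tso- → remote past.
voice: ngin- → causative.
aspect: bu- → inchoative.

optative, remote past, causative, inchoative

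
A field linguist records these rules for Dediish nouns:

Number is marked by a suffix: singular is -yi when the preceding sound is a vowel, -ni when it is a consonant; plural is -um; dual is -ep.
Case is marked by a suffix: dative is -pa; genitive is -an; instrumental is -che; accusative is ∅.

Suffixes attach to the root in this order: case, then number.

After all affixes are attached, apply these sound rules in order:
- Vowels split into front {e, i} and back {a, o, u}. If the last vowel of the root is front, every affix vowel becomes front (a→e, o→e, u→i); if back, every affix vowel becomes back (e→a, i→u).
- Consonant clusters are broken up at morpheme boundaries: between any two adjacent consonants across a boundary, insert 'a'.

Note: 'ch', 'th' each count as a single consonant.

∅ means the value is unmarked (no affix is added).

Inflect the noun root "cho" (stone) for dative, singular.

Attach case dative -pa → chopa.
Attach number singular -yi (after vowel 'a') → chopayi.
Apply vowel harmony: chopayi → chopayu.
Epenthesis: no change.

chopayu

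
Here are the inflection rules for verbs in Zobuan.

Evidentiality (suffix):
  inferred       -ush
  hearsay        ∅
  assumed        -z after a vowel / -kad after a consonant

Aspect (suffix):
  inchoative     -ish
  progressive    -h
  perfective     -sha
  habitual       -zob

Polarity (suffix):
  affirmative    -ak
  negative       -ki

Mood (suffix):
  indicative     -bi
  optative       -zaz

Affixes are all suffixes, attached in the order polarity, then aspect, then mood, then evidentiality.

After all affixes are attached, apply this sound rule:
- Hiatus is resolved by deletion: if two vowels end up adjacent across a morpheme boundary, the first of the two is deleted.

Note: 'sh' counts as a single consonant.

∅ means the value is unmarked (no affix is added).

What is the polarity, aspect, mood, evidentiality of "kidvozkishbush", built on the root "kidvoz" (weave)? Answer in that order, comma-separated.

Segment: kidvoz-ki-ish-bi-ush.
polarity: -ki → negative.
aspect: -ish → inchoative.
mood: -bi → indicative.
evidentiality: -ush → inferred.

negative, inchoative, indicative, inferred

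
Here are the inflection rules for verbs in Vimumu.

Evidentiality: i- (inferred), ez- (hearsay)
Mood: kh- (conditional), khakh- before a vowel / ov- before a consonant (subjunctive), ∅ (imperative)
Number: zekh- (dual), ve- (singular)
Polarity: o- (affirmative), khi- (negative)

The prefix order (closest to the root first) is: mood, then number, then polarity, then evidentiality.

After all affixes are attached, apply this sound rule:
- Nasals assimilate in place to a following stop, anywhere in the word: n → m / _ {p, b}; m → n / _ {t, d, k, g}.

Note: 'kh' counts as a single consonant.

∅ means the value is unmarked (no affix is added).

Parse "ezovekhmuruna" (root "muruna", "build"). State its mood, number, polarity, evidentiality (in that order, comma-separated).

Segment: ez-o-ve-kh-muruna.
mood: kh- → conditional.
number: ve- → singular.
polarity: o- → affirmative.
evidentiality: ez- → hearsay.

conditional, singular, affirmative, hearsay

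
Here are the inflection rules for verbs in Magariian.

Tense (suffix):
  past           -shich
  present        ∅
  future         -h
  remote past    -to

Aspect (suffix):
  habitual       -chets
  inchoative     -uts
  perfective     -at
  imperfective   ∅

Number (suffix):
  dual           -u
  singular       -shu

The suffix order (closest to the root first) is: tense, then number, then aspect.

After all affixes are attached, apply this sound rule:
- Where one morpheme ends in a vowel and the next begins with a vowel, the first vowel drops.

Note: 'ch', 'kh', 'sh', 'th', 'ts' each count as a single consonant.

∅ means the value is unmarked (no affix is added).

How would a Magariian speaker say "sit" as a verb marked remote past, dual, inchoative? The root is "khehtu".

khehtututs

Attach tense remote past -to → khehtuto.
Attach number dual -u → khehtutou.
Attach aspect inchoative -uts → khehtutouuts.
Apply vowel deletion: khehtutouuts → khehtututs.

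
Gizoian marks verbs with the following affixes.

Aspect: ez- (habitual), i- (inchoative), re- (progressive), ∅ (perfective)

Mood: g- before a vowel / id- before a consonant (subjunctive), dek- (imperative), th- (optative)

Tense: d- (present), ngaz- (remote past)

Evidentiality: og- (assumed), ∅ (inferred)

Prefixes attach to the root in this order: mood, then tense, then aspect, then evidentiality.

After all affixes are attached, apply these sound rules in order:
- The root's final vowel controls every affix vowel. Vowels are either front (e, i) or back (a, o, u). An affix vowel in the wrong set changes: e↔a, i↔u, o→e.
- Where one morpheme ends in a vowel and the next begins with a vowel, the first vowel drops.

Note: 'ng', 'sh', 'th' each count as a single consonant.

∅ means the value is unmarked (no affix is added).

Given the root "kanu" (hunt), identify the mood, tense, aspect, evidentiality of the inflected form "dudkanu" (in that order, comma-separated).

Segment: d-id-kanu.
mood: g/id- → subjunctive.
tense: d- → present.
aspect: ∅ → perfective.
evidentiality: ∅ → inferred.

subjunctive, present, perfective, inferred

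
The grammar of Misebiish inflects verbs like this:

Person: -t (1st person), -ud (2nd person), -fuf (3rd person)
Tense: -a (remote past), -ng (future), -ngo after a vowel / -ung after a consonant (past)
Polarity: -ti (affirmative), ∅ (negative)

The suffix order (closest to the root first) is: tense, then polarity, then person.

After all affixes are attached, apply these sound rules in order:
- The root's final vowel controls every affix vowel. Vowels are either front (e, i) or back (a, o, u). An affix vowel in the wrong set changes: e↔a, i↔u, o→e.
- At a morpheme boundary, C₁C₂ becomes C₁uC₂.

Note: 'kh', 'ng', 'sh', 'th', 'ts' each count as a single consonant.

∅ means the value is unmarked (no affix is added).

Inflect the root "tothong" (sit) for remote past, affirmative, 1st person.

Attach tense remote past -a → tothonga.
Attach polarity affirmative -ti → tothongati.
Attach person 1st person -t → tothongatit.
Apply vowel harmony: tothongatit → tothongatut.
Epenthesis: no change.

tothongatut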